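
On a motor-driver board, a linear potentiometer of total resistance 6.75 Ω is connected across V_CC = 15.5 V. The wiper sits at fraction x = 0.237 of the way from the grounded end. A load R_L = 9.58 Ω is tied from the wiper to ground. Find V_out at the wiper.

The pot divides into 5.150 Ω above the wiper and 1.600 Ω below.
(x·R_p) ‖ R_L = 1.371 Ω.
Loaded-divider output: V_out = 15.5 × 0.2102 = 3.258 V.

V_out ≈ 3.26 V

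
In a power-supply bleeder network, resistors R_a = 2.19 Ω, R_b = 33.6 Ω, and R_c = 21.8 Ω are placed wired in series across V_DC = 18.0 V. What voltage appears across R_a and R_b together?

V ≈ 11.2 V

ΣR = 2.19 + 33.6 + 21.8 = 57.59 Ω.
R_{R_a..R_b} = 2.19 + 33.6 = 35.79 Ω.
V = V_DC · R/ΣR = 18.0 × 0.6215 = 11.19 V.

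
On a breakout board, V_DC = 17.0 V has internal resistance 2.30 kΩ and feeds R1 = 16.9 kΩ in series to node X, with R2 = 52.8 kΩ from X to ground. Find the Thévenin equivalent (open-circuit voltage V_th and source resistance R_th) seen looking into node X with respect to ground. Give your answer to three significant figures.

R1' = 2.30 + 16.9 = 19.20 kΩ (source resistance + R1).
Open-circuit (no load on X): V_th = V_DC · R2/(R1' + R2) = 17.0 × 52.8/(19.20 + 52.8) = 12.47 V.
With V_DC suppressed (replaced by a short), R_th = R1' ‖ R2 = (19.20 × 52.8)/(19.20 + 52.8) = 14.08 kΩ.

V_th ≈ 12.5 V, R_th ≈ 14.1 kΩ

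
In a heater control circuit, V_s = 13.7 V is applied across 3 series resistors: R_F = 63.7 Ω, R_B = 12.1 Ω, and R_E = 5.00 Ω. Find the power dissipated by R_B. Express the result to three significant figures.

P ≈ 0.348 W

ΣR = 80.80 Ω → I = 13.7/80.80 = 0.1696 A.
V(R_B) = I·R = 2.052 V; P = V·I = 2.052 × 0.1696 = 0.3479 W.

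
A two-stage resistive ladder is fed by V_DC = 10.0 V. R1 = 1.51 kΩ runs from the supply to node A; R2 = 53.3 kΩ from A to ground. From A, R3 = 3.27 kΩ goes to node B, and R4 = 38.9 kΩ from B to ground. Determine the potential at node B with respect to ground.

V_B ≈ 8.67 V

Node A sees R2 in parallel with the series input of stage 2, R3 + R4 = 42.17 kΩ.
R2 ‖ (R3+R4) = 23.54 kΩ.
V_A = 10.0 × 23.54/(1.51 + 23.54) = 9.397 V.
V_B = V_A × 0.9225 = 8.669 V.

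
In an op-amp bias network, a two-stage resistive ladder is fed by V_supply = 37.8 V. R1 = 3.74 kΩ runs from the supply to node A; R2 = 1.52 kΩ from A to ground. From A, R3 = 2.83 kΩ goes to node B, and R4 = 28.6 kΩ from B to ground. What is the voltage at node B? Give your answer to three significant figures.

V_B ≈ 9.61 V

The second stage (R3 + R4 = 31.43 kΩ) loads node A in parallel with R2.
R2 ‖ (R3+R4) = 1.450 kΩ.
V_A = 37.8 × 1.450/(3.74 + 1.450) = 10.56 V.
V_B = V_A × 0.9100 = 9.609 V.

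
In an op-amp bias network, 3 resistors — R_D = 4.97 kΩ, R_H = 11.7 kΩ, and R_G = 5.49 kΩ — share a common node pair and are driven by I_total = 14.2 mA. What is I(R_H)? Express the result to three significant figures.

Conductances: ΣG = 1/4.97 + 1/11.7 + 1/5.49 = 0.4688 (1/kΩ).
R_H takes the fraction G_k/ΣG = 0.08547/0.4688 = 0.1823, so I = 14.2 × 0.1823 = 2.589 mA.

I ≈ 2.59 mA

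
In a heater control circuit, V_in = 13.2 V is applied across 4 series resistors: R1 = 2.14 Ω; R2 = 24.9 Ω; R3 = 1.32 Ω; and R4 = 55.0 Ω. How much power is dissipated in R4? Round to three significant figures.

P ≈ 1.38 W

Series current I = V_in/ΣR = 13.2/83.36 = 0.1583 A.
P = I²R = 0.02507 × 55.0 = 1.379 W.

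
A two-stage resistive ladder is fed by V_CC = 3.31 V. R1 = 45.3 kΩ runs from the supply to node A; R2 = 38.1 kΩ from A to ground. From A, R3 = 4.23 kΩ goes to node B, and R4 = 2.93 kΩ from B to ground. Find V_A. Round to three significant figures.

Looking into the second stage from A: R3 + R4 = 7.160 kΩ appears in parallel with R2.
R2 ‖ (R3+R4) = 6.027 kΩ.
So V_A = 3.31 × 0.1174 = 0.3887 V.

V_A ≈ 0.389 V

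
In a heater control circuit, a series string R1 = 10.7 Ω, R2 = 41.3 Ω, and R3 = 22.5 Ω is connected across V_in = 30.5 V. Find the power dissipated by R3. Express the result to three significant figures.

ΣR = 74.50 Ω → I = 30.5/74.50 = 0.4094 A.
P = I²R = 0.1676 × 22.5 = 3.771 W.

P ≈ 3.77 W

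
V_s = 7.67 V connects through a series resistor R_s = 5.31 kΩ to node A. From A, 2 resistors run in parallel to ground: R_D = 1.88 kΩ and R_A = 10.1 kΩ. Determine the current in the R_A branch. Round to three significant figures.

I ≈ 0.175 mA

Combine the parallel branches: R_p = (1/1.88 + 1/10.1)⁻¹ = 1.585 kΩ.
V_A by voltage divider: V_A = 7.67 × 1.585/(5.31 + 1.585) = 1.763 V.
I(R_A) = V_A / R_A = 1.763/10.1 = 0.1746 mA.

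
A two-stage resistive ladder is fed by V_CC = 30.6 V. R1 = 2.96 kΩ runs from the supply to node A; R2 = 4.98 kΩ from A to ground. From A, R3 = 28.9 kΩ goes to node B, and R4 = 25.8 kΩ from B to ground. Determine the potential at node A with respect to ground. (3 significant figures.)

Looking into the second stage from A: R3 + R4 = 54.70 kΩ appears in parallel with R2.
Effective lower resistance at A: R2 ‖ 54.70 = 4.564 kΩ.
So V_A = 30.6 × 0.6066 = 18.56 V.

V_A ≈ 18.6 V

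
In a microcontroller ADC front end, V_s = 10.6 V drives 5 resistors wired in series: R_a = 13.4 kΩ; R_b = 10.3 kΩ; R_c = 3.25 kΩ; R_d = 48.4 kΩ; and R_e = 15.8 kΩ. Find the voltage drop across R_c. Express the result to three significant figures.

ΣR = 13.4 + 10.3 + 3.25 + 48.4 + 15.8 = 91.15 kΩ.
By the voltage-divider rule, V = 10.6 × 3.250/91.15 = 0.3779 V.

V ≈ 0.378 V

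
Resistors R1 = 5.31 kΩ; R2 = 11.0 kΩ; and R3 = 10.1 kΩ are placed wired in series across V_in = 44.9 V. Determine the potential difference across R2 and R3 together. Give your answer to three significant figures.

Total series resistance ΣR = 5.31 + 11.0 + 10.1 = 26.41 kΩ.
R_{R2..R3} = 11.0 + 10.1 = 21.10 kΩ.
V = V_in · R/ΣR = 44.9 × 0.7989 = 35.87 V.

V ≈ 35.9 V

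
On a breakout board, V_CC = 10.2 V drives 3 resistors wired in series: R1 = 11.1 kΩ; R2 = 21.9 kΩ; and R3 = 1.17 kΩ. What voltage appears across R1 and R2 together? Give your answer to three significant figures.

V ≈ 9.85 V

Total series resistance ΣR = 11.1 + 21.9 + 1.17 = 34.17 kΩ.
R_{R1..R2} = 11.1 + 21.9 = 33.00 kΩ.
V = V_CC · R/ΣR = 10.2 × 0.9658 = 9.851 V.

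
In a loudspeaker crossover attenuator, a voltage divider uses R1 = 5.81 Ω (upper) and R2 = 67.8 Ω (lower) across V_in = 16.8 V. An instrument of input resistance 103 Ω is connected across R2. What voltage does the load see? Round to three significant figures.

V_out ≈ 14.7 V

R2 ‖ R_L = (67.8 × 103)/(67.8 + 103) = 40.89 Ω.
Voltage divider with the loaded lower leg: V_out = 16.8 × 40.89/(5.81 + 40.89) = 16.8 × 0.8756 = 14.71 V.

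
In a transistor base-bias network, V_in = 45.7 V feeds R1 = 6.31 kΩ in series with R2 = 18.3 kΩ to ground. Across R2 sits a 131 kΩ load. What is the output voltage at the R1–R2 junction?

V_out ≈ 32.8 V

R2 ‖ R_L = (18.3 × 131)/(18.3 + 131) = 16.06 kΩ.
Then V_out = V_in · R2'/(R1 + R2') = 45.7 × 16.06/22.37 = 32.81 V.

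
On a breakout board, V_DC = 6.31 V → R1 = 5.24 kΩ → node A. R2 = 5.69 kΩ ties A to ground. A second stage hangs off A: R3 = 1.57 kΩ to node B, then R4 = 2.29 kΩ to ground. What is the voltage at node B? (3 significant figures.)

Looking into the second stage from A: R3 + R4 = 3.860 kΩ appears in parallel with R2.
R2 ‖ (R3+R4) = 2.300 kΩ.
First divider: V_A = V_DC · 2.300/(5.24 + 2.300) = 1.925 V.
Then the unloaded second divider: V_B = V_A × R4/(R3+R4) = 1.925 × 0.5933 = 1.142 V.

V_B ≈ 1.14 V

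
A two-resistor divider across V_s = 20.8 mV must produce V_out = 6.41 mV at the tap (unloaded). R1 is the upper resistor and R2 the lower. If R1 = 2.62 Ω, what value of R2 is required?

Required fraction k = V_out/V_s = 0.3082.
So R2 = R1 · V_out/(V_s − V_out) = 2.62 × 6.41/(20.8 − 6.41) = 2.62 × 0.4454 = 1.167 Ω.

R2 ≈ 1.17 Ω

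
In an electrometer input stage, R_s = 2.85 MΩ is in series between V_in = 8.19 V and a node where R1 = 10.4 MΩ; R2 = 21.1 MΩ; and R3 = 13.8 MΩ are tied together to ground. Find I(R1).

I ≈ 0.487 µA

Equivalent of the parallel group: R_p = 4.629 MΩ.
Node voltage V_A = V_in · R_p/(R_s + R_p) = 8.19 × 0.6190 = 5.069 V.
Branch current I = V_A/R1 = 5.069/10.4 = 0.4874 µA.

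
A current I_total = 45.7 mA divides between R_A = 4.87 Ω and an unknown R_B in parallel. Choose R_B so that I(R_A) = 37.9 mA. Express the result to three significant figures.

In a two-way split, I_A/I_total = R_B/(R_A + R_B).
37.9/45.7 = R_B/(R_A + R_B) → R_B = R_A · (0.8293)/(1 − 0.8293) = 4.87 × 4.859 = 23.66 Ω.

R_B ≈ 23.7 Ω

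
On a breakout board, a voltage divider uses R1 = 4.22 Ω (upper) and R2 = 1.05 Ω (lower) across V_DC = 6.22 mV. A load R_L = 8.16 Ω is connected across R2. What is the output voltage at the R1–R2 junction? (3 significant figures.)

V_out ≈ 1.12 mV

R2 ‖ R_L = (1.05 × 8.16)/(1.05 + 8.16) = 0.9303 Ω.
Voltage divider with the loaded lower leg: V_out = 6.22 × 0.9303/(4.22 + 0.9303) = 6.22 × 0.1806 = 1.124 mV.
(Unloaded it would be 1.24 mV; the load pulls it down.)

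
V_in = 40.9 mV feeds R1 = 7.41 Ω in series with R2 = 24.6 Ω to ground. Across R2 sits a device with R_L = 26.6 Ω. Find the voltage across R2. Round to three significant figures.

First combine the lower leg with the load: R2 ‖ R_L = 12.78 Ω.
Then V_out = V_in · R2'/(R1 + R2') = 40.9 × 12.78/20.19 = 25.89 mV.
(Unloaded it would be 31.4 mV; the load pulls it down.)

V_out ≈ 25.9 mV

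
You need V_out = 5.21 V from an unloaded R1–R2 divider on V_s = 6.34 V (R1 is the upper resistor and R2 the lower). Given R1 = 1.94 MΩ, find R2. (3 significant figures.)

R2 ≈ 8.94 MΩ

Required fraction k = V_out/V_s = 0.8218.
Rearranging, R2 = R1·k/(1−k) = 1.94 × 4.611 = 8.945 MΩ.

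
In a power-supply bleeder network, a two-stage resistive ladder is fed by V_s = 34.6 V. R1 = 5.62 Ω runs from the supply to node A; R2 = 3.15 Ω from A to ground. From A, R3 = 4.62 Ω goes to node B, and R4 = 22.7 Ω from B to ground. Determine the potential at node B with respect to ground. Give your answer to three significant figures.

V_B ≈ 9.62 V

Looking into the second stage from A: R3 + R4 = 27.32 Ω appears in parallel with R2.
Effective lower resistance at A: R2 ‖ 27.32 = 2.824 Ω.
First divider: V_A = V_s · 2.824/(5.62 + 2.824) = 11.57 V.
V_B = V_A × 0.8309 = 9.616 V.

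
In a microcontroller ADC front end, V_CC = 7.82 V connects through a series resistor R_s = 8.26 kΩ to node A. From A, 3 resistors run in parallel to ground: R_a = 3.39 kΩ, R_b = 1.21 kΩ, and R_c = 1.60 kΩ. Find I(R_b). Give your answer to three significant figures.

Equivalent of the parallel group: R_p = 0.5726 kΩ.
Node voltage V_A = V_CC · R_p/(R_s + R_p) = 7.82 × 0.06483 = 0.5070 V.
Branch current I = V_A/R_b = 0.5070/1.21 = 0.4190 mA.
(Check via current divider: I_total = 0.8854 mA; share G_k/ΣG = 0.4732 → same result.)

I ≈ 0.419 mA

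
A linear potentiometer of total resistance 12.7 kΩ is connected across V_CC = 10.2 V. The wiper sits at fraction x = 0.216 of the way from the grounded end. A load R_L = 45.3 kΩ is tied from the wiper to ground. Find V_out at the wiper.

V_out ≈ 2.10 V

Split the track: R_lower = x·R_p = 2.743 kΩ, R_upper = (1−x)·R_p = 9.957 kΩ.
R_L loads the lower segment: effective lower R = 2.587 kΩ.
Then V_out = V_CC · 2.587/(9.957 + 2.587) = 2.103 V.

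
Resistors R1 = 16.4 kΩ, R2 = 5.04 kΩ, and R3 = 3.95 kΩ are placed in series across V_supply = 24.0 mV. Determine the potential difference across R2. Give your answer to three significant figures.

Total series resistance ΣR = 16.4 + 5.04 + 3.95 = 25.39 kΩ.
V = V_supply · R/ΣR = 24.0 × 0.1985 = 4.764 mV.

V ≈ 4.76 mV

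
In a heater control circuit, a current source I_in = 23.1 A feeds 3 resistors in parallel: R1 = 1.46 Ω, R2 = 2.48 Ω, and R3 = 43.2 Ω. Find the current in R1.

I ≈ 14.2 A

ΣG = 1/1.46 + 1/2.48 + 1/43.2 = 1.111.
Current divider: I(R1) = I_in · G_k/ΣG = 23.1 × (0.6849/1.111) = 23.1 × 0.6163 = 14.24 A.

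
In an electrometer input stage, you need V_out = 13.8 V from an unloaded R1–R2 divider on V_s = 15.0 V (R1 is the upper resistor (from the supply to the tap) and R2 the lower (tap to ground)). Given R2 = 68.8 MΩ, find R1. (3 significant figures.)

Required fraction k = V_out/V_s = 0.9200.
So R1 = R2 · (V_s/V_out − 1) = 68.8 × (15.0/13.8 − 1) = 68.8 × 0.08696 = 5.983 MΩ.

R1 ≈ 5.98 MΩ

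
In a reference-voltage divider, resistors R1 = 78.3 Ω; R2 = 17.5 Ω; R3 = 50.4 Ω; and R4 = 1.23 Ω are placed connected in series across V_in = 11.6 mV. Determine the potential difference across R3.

Total series resistance ΣR = 78.3 + 17.5 + 50.4 + 1.23 = 147.4 Ω.
V = V_in · R/ΣR = 11.6 × 0.3419 = 3.966 mV.

V ≈ 3.97 mV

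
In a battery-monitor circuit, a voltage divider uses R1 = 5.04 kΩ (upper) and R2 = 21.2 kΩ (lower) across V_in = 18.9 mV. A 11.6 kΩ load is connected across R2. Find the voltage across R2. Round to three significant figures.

First combine the lower leg with the load: R2 ‖ R_L = 7.498 kΩ.
Now apply the divider: V_out = 18.9 × 0.5980 = 11.30 mV.
(Unloaded it would be 15.3 mV; the load pulls it down.)

V_out ≈ 11.3 mV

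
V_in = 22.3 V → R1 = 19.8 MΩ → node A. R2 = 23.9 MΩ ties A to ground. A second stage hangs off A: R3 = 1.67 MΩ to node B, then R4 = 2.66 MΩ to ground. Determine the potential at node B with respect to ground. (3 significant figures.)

The second stage (R3 + R4 = 4.330 MΩ) loads node A in parallel with R2.
Effective lower resistance at A: R2 ‖ 4.330 = 3.666 MΩ.
So V_A = 22.3 × 0.1562 = 3.484 V.
Stage 2 is unloaded, so V_B = V_A · R4/(R3+R4) = 3.484 × 2.66/4.330 = 2.140 V.

V_B ≈ 2.14 V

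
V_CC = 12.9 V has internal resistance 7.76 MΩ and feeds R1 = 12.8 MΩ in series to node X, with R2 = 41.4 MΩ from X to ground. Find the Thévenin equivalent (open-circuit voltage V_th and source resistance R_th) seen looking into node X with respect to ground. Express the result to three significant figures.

V_th ≈ 8.62 V, R_th ≈ 13.7 MΩ

R1' = 7.76 + 12.8 = 20.56 MΩ (source resistance + R1).
V_th is the unloaded tap voltage: V_CC · R2/(R1'+R2) = 12.9 × 0.6682 = 8.619 V.
With V_CC suppressed (replaced by a short), R_th = R1' ‖ R2 = (20.56 × 41.4)/(20.56 + 41.4) = 13.74 MΩ.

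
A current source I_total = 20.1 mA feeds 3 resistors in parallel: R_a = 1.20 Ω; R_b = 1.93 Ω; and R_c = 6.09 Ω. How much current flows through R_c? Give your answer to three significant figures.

I ≈ 2.18 mA

Total conductance ΣG = 1/1.20 + 1/1.93 + 1/6.09 = 1.516 (units of 1/Ω).
R_c takes the fraction G_k/ΣG = 0.1642/1.516 = 0.1083, so I = 20.1 × 0.1083 = 2.178 mA.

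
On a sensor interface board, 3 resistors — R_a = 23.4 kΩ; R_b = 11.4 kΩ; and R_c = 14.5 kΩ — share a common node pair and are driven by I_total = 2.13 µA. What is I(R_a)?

I ≈ 0.456 µA

Total conductance ΣG = 1/23.4 + 1/11.4 + 1/14.5 = 0.1994 (units of 1/kΩ).
Current divider: I(R_a) = I_total · G_k/ΣG = 2.13 × (0.04274/0.1994) = 2.13 × 0.2143 = 0.4565 µA.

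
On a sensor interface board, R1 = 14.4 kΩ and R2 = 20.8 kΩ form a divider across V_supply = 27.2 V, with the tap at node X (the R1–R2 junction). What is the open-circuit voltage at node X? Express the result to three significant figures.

V_th is the unloaded tap voltage: V_supply · R2/(R1+R2) = 27.2 × 0.5909 = 16.07 V.

V_th ≈ 16.1 V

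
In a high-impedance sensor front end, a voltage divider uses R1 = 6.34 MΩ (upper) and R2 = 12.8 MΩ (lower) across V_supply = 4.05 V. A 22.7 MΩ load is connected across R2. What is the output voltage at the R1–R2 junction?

V_out ≈ 2.28 V

The load sits in parallel with R2, giving an effective lower resistance R2' = R2·R_L/(R2+R_L) = 8.185 MΩ.
Now apply the divider: V_out = 4.05 × 0.5635 = 2.282 V.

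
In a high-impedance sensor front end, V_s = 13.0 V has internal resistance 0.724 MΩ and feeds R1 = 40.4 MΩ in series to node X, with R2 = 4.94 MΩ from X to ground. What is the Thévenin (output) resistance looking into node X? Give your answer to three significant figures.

R1' = 0.724 + 40.4 = 41.12 MΩ (source resistance + R1).
With V_s suppressed (replaced by a short), R_th = R1' ‖ R2 = (41.12 × 4.94)/(41.12 + 4.94) = 4.410 MΩ.

R_th ≈ 4.41 MΩ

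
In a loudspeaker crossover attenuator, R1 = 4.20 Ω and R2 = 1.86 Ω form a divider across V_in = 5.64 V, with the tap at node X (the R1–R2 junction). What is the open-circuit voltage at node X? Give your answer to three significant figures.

With X open, the divider is unloaded: V_th = 5.64 × 1.86/6.060 = 1.731 V.

V_th ≈ 1.73 V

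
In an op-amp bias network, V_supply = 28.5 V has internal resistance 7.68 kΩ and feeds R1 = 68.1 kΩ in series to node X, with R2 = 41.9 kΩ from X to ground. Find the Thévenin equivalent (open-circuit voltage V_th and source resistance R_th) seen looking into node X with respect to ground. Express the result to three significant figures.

R1' = 7.68 + 68.1 = 75.78 kΩ (source resistance + R1).
Open-circuit (no load on X): V_th = V_supply · R2/(R1' + R2) = 28.5 × 41.9/(75.78 + 41.9) = 10.15 V.
With V_supply suppressed (replaced by a short), R_th = R1' ‖ R2 = (75.78 × 41.9)/(75.78 + 41.9) = 26.98 kΩ.

V_th ≈ 10.1 V, R_th ≈ 27.0 kΩ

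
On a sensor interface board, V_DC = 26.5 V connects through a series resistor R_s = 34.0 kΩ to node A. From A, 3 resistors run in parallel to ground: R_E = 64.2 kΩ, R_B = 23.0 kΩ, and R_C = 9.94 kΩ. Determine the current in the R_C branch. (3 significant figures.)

Equivalent of the parallel group: R_p = 6.263 kΩ.
V_A = 26.5 × 6.263/40.26 = 4.122 V.
I(R_C) = V_A / R_C = 4.122/9.94 = 0.4147 mA.

I ≈ 0.415 mA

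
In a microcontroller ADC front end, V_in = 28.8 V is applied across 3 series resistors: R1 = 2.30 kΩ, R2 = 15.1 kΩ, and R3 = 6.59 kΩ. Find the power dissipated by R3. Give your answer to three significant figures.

Series current I = V_in/ΣR = 28.8/23.99 = 1.201 mA.
P = I²R = 1.441 × 6.59 = 9.498 mW.

P ≈ 9.50 mW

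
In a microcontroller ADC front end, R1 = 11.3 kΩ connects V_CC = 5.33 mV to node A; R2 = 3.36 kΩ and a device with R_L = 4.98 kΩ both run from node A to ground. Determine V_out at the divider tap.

First combine the lower leg with the load: R2 ‖ R_L = 2.006 kΩ.
Voltage divider with the loaded lower leg: V_out = 5.33 × 2.006/(11.3 + 2.006) = 5.33 × 0.1508 = 0.8037 mV.

V_out ≈ 0.804 mV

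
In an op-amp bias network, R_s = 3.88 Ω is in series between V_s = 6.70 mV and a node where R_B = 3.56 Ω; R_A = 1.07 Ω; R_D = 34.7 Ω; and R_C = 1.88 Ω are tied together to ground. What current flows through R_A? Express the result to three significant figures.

Equivalent of the parallel group: R_p = 0.5630 Ω.
V_A = 6.70 × 0.5630/4.443 = 0.8490 mV.
I(R_A) = V_A / R_A = 0.8490/1.07 = 0.7935 mA.

I ≈ 0.793 mA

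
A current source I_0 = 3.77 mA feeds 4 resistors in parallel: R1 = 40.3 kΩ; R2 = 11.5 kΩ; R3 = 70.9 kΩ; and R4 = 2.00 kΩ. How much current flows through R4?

ΣG = 1/40.3 + 1/11.5 + 1/70.9 + 1/2.00 = 0.6259.
Current divider: I(R4) = I_0 · G_k/ΣG = 3.77 × (0.5000/0.6259) = 3.77 × 0.7989 = 3.012 mA.

I ≈ 3.01 mA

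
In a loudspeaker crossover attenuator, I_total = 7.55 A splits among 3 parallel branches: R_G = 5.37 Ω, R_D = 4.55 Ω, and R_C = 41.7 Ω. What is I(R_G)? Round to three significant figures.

I ≈ 3.27 A

ΣG = 1/5.37 + 1/4.55 + 1/41.7 = 0.4300.
Current divider: I(R_G) = I_total · G_k/ΣG = 7.55 × (0.1862/0.4300) = 7.55 × 0.4331 = 3.270 A.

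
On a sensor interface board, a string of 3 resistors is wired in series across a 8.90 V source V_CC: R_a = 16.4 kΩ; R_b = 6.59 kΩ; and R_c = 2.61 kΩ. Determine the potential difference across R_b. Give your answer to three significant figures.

V ≈ 2.29 V

Total series resistance ΣR = 16.4 + 6.59 + 2.61 = 25.60 kΩ.
Voltage divider: V = V_CC · (6.590 / 25.60) = 8.90 × 0.2574 = 2.291 V.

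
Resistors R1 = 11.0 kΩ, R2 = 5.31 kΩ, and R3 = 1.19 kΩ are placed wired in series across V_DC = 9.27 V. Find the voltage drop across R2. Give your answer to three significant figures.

Series total: ΣR = 11.0 + 5.31 + 1.19 = 17.50 kΩ.
Voltage divider: V = V_DC · (5.310 / 17.50) = 9.27 × 0.3034 = 2.813 V.

V ≈ 2.81 V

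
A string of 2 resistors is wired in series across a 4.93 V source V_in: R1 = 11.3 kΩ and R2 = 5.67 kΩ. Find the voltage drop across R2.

Series total: ΣR = 11.3 + 5.67 = 16.97 kΩ.
Voltage divider: V = V_in · (5.670 / 16.97) = 4.93 × 0.3341 = 1.647 V.

V ≈ 1.65 V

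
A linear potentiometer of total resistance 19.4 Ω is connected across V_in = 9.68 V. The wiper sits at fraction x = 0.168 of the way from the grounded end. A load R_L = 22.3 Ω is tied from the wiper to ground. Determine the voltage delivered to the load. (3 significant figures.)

V_out ≈ 1.45 V

Split the track: R_lower = x·R_p = 3.259 Ω, R_upper = (1−x)·R_p = 16.14 Ω.
(x·R_p) ‖ R_L = 2.844 Ω.
Then V_out = V_in · 2.844/(16.14 + 2.844) = 1.450 V.
(Unloaded: V_out = x·V_in = 1.63 V.)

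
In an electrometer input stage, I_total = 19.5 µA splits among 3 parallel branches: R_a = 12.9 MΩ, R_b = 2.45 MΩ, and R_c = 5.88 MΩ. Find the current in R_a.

ΣG = 1/12.9 + 1/2.45 + 1/5.88 = 0.6558.
By the current-divider rule, I = I_total · G_k/ΣG = 19.5 × 0.1182 = 2.305 µA.

I ≈ 2.31 µA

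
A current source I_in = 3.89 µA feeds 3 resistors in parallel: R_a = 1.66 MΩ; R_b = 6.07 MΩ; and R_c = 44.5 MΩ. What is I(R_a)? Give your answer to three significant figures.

I ≈ 2.97 µA

Total conductance ΣG = 1/1.66 + 1/6.07 + 1/44.5 = 0.7896 (units of 1/MΩ).
Current divider: I(R_a) = I_in · G_k/ΣG = 3.89 × (0.6024/0.7896) = 3.89 × 0.7629 = 2.968 µA.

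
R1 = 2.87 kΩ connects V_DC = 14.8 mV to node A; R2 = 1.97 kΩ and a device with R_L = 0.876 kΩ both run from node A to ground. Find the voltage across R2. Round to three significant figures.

V_out ≈ 2.58 mV

First combine the lower leg with the load: R2 ‖ R_L = 0.6064 kΩ.
Voltage divider with the loaded lower leg: V_out = 14.8 × 0.6064/(2.87 + 0.6064) = 14.8 × 0.1744 = 2.581 mV.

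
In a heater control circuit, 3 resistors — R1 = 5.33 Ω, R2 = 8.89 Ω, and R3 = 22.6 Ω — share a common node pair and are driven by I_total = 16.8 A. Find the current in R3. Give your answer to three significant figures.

Conductances: ΣG = 1/5.33 + 1/8.89 + 1/22.6 = 0.3444 (1/Ω).
Current divider: I(R3) = I_total · G_k/ΣG = 16.8 × (0.04425/0.3444) = 16.8 × 0.1285 = 2.159 A.

I ≈ 2.16 A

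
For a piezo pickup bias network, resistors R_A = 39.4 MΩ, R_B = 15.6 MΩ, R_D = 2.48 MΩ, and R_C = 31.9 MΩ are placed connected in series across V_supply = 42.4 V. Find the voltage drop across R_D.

V ≈ 1.18 V

Total series resistance ΣR = 39.4 + 15.6 + 2.48 + 31.9 = 89.38 MΩ.
V = V_supply · R/ΣR = 42.4 × 0.02775 = 1.176 V.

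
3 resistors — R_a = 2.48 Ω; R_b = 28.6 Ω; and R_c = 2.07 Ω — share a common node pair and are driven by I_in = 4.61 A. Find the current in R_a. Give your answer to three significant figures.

Total conductance ΣG = 1/2.48 + 1/28.6 + 1/2.07 = 0.9213 (units of 1/Ω).
R_a takes the fraction G_k/ΣG = 0.4032/0.9213 = 0.4377, so I = 4.61 × 0.4377 = 2.018 A.

I ≈ 2.02 A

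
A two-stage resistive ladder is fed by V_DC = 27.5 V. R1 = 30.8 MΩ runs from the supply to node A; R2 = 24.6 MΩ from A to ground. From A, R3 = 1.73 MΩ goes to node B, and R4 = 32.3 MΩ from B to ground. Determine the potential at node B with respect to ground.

V_B ≈ 8.27 V

Node A sees R2 in parallel with the series input of stage 2, R3 + R4 = 34.03 MΩ.
R2 ‖ (R3+R4) = 14.28 MΩ.
V_A = 27.5 × 14.28/(30.8 + 14.28) = 8.710 V.
V_B = V_A × 0.9492 = 8.268 V.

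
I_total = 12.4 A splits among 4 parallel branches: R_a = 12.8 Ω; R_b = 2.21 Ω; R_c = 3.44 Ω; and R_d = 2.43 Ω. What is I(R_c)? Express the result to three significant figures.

I ≈ 2.92 A

ΣG = 1/12.8 + 1/2.21 + 1/3.44 + 1/2.43 = 1.233.
R_c takes the fraction G_k/ΣG = 0.2907/1.233 = 0.2358, so I = 12.4 × 0.2358 = 2.924 A.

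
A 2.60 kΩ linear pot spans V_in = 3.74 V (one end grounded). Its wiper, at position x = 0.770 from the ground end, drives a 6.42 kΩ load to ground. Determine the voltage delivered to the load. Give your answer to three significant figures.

V_out ≈ 2.69 V

Lower segment x·R_p = 2.002 kΩ; upper segment (1−x)·R_p = 0.5980 kΩ.
Lower segment in parallel with the load: 2.002 ‖ 6.42 = 1.526 kΩ.
V_out = 3.74 × 1.526/(0.5980 + 1.526) = 2.687 V.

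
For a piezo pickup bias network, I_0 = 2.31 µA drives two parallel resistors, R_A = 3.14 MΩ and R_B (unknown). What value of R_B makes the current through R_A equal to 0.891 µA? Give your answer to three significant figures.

Two-branch current divider: I_A = I_0 · R_B/(R_A + R_B).
0.891/2.31 = R_B/(R_A + R_B) → R_B = R_A · (0.3857)/(1 − 0.3857) = 3.14 × 0.6279 = 1.972 MΩ.

R_B ≈ 1.97 MΩ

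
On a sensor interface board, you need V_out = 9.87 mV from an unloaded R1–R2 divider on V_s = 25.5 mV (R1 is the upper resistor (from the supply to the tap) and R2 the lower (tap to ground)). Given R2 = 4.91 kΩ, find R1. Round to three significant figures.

R1 ≈ 7.78 kΩ

V_out/V_s = R2/(R1+R2) = 0.3871.
R1 = R2·(1/k − 1) = 4.91 × 1.584 = 7.775 kΩ.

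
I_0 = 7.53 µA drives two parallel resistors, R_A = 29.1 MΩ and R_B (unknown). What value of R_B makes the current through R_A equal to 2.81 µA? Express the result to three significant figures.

R_B ≈ 17.3 MΩ

Two-branch current divider: I_A = I_0 · R_B/(R_A + R_B).
2.81/7.53 = R_B/(R_A + R_B) → R_B = R_A · (0.3732)/(1 − 0.3732) = 29.1 × 0.5953 = 17.32 MΩ.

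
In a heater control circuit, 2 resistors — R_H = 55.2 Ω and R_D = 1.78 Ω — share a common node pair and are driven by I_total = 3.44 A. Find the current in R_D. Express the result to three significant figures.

For two parallel branches, I_k = I_total · (other R)/(sum of R).
So I = 3.44 × 55.2/56.98 = 3.333 A.

I ≈ 3.33 A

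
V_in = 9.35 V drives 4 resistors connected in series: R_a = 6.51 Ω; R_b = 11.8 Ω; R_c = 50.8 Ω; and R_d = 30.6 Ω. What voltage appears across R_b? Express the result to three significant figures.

V ≈ 1.11 V

ΣR = 6.51 + 11.8 + 50.8 + 30.6 = 99.71 Ω.
V = V_in · R/ΣR = 9.35 × 0.1183 = 1.107 V.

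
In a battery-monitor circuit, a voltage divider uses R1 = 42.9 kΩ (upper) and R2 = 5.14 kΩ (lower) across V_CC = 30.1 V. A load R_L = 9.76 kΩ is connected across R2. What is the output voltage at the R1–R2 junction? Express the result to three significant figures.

R2 ‖ R_L = (5.14 × 9.76)/(5.14 + 9.76) = 3.367 kΩ.
Voltage divider with the loaded lower leg: V_out = 30.1 × 3.367/(42.9 + 3.367) = 30.1 × 0.07277 = 2.190 V.

V_out ≈ 2.19 V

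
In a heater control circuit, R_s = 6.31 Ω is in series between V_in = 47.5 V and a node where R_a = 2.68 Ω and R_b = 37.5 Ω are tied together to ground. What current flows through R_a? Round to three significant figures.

Combine the parallel branches: R_p = (1/2.68 + 1/37.5)⁻¹ = 2.501 Ω.
V_A = 47.5 × 2.501/8.811 = 13.48 V.
Branch current I = V_A/R_a = 13.48/2.68 = 5.031 A.
(Equivalently: I_total = 5.391 A, then current-divider fraction G_k/ΣG = 0.9333.)

I ≈ 5.03 A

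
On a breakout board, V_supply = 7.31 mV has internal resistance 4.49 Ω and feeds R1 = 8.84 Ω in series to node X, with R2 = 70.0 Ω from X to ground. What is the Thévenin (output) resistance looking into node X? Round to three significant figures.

R_th ≈ 11.2 Ω

R1' = 4.49 + 8.84 = 13.33 Ω (source resistance + R1).
Looking into X with the source shorted: R_th = R1'·R2/(R1'+R2) = 13.33 × 70.0/83.33 = 11.20 Ω.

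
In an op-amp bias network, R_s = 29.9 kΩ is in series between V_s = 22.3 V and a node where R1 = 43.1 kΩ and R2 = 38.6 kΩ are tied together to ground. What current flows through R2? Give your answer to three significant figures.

I ≈ 0.234 mA

Equivalent of the parallel group: R_p = 20.36 kΩ.
V_A by voltage divider: V_A = 22.3 × 20.36/(29.9 + 20.36) = 9.034 V.
I(R2) = V_A / R2 = 9.034/38.6 = 0.2341 mA.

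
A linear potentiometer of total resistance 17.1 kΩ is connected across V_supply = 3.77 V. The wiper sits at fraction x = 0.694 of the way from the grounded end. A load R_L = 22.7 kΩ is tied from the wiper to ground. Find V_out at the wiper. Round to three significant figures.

The pot divides into 5.233 kΩ above the wiper and 11.87 kΩ below.
Lower segment in parallel with the load: 11.87 ‖ 22.7 = 7.793 kΩ.
Loaded-divider output: V_out = 3.77 × 0.5983 = 2.256 V.

V_out ≈ 2.26 V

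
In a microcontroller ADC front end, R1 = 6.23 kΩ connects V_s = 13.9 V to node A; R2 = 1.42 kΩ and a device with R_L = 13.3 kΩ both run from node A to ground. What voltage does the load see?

The load sits in parallel with R2, giving an effective lower resistance R2' = R2·R_L/(R2+R_L) = 1.283 kΩ.
Voltage divider with the loaded lower leg: V_out = 13.9 × 1.283/(6.23 + 1.283) = 13.9 × 0.1708 = 2.374 V.
(Unloaded it would be 2.58 V; the load pulls it down.)

V_out ≈ 2.37 V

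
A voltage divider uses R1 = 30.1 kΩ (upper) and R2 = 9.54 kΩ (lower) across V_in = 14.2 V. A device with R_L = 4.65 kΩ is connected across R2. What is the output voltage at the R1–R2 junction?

V_out ≈ 1.34 V

First combine the lower leg with the load: R2 ‖ R_L = 3.126 kΩ.
Then V_out = V_in · R2'/(R1 + R2') = 14.2 × 3.126/33.23 = 1.336 V.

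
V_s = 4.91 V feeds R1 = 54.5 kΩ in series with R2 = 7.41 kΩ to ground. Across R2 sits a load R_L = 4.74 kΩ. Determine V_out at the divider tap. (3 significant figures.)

V_out ≈ 0.247 V

R2 ‖ R_L = (7.41 × 4.74)/(7.41 + 4.74) = 2.891 kΩ.
Now apply the divider: V_out = 4.91 × 0.05037 = 0.2473 V.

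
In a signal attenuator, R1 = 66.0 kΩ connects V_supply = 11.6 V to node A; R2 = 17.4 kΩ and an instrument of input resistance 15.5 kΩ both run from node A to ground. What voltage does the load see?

First combine the lower leg with the load: R2 ‖ R_L = 8.198 kΩ.
Then V_out = V_supply · R2'/(R1 + R2') = 11.6 × 8.198/74.20 = 1.282 V.

V_out ≈ 1.28 V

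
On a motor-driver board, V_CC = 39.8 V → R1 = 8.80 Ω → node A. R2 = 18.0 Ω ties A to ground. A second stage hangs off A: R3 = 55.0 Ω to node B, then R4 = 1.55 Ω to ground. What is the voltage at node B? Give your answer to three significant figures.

V_B ≈ 0.663 V

The second stage (R3 + R4 = 56.55 Ω) loads node A in parallel with R2.
Effective lower resistance at A: R2 ‖ 56.55 = 13.65 Ω.
First divider: V_A = V_CC · 13.65/(8.80 + 13.65) = 24.20 V.
V_B = V_A × 0.02741 = 0.6634 V.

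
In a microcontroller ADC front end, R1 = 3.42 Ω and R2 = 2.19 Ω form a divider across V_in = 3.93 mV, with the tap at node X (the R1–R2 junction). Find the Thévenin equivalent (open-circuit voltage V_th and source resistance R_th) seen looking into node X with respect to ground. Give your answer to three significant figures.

With X open, the divider is unloaded: V_th = 3.93 × 2.19/5.610 = 1.534 mV.
With V_in suppressed (replaced by a short), R_th = R1 ‖ R2 = (3.420 × 2.19)/(3.420 + 2.19) = 1.335 Ω.

V_th ≈ 1.53 mV, R_th ≈ 1.34 Ω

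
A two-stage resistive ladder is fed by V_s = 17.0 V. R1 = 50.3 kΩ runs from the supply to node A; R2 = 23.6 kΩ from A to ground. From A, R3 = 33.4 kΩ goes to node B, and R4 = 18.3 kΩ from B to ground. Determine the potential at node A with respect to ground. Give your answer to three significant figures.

Looking into the second stage from A: R3 + R4 = 51.70 kΩ appears in parallel with R2.
Effective lower resistance at A: R2 ‖ 51.70 = 16.20 kΩ.
So V_A = 17.0 × 0.2436 = 4.142 V.

V_A ≈ 4.14 V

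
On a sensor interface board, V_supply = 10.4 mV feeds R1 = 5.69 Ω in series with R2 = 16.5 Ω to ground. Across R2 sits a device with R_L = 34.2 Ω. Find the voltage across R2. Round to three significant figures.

The load sits in parallel with R2, giving an effective lower resistance R2' = R2·R_L/(R2+R_L) = 11.13 Ω.
Then V_out = V_supply · R2'/(R1 + R2') = 10.4 × 11.13/16.82 = 6.882 mV.

V_out ≈ 6.88 mV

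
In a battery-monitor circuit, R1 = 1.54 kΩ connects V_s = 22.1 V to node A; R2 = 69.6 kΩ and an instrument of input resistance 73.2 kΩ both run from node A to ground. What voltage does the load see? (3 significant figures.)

First combine the lower leg with the load: R2 ‖ R_L = 35.68 kΩ.
Then V_out = V_s · R2'/(R1 + R2') = 22.1 × 35.68/37.22 = 21.19 V.

V_out ≈ 21.2 V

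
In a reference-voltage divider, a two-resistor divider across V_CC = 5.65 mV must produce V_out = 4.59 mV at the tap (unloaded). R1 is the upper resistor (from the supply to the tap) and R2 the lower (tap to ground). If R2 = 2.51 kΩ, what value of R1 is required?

R1 ≈ 0.580 kΩ

V_out/V_CC = R2/(R1+R2) = 0.8124.
Rearranging, R1 = R2·(1−k)/k = 2.51 × 0.2309 = 0.5797 kΩ.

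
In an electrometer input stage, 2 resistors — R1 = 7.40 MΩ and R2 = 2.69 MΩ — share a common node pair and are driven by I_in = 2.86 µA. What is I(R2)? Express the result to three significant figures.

I ≈ 2.10 µA

For two parallel branches, I_k = I_in · (other R)/(sum of R).
So I = 2.86 × 7.40/10.09 = 2.098 µA.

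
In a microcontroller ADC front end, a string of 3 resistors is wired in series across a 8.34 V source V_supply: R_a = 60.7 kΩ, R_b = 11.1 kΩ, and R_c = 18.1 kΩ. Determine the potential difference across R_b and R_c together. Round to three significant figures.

V ≈ 2.71 V

ΣR = 60.7 + 11.1 + 18.1 = 89.90 kΩ.
R_{R_b..R_c} = 11.1 + 18.1 = 29.20 kΩ.
Voltage divider: V = V_supply · (29.20 / 89.90) = 8.34 × 0.3248 = 2.709 V.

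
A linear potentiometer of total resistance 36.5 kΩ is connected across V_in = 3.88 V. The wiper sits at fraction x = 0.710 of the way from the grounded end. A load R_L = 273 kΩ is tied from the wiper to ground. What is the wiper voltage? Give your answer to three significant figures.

The pot divides into 10.59 kΩ above the wiper and 25.91 kΩ below.
Lower segment in parallel with the load: 25.91 ‖ 273 = 23.67 kΩ.
V_out = 3.88 × 23.67/(10.59 + 23.67) = 2.681 V.

V_out ≈ 2.68 V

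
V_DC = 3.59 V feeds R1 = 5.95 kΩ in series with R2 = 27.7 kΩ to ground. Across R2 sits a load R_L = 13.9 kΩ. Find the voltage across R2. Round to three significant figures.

R2 ‖ R_L = (27.7 × 13.9)/(27.7 + 13.9) = 9.256 kΩ.
Then V_out = V_DC · R2'/(R1 + R2') = 3.59 × 9.256/15.21 = 2.185 V.

V_out ≈ 2.19 V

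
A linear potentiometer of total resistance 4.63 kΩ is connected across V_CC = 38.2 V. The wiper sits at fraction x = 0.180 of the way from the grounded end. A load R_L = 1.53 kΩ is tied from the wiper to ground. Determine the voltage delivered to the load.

V_out ≈ 4.75 V

Lower segment x·R_p = 0.8334 kΩ; upper segment (1−x)·R_p = 3.797 kΩ.
R_L loads the lower segment: effective lower R = 0.5395 kΩ.
V_out = 38.2 × 0.5395/(3.797 + 0.5395) = 4.753 V.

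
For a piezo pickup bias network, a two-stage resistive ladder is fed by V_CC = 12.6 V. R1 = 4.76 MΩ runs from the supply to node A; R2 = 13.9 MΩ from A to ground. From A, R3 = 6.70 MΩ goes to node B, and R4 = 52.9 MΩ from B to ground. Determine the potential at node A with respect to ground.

The second stage (R3 + R4 = 59.60 MΩ) loads node A in parallel with R2.
Effective lower resistance at A: R2 ‖ 59.60 = 11.27 MΩ.
So V_A = 12.6 × 0.7031 = 8.859 V.

V_A ≈ 8.86 V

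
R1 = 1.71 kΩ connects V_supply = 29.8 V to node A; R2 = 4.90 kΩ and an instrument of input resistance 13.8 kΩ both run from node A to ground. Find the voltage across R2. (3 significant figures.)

The load sits in parallel with R2, giving an effective lower resistance R2' = R2·R_L/(R2+R_L) = 3.616 kΩ.
Voltage divider with the loaded lower leg: V_out = 29.8 × 3.616/(1.71 + 3.616) = 29.8 × 0.6789 = 20.23 V.

V_out ≈ 20.2 V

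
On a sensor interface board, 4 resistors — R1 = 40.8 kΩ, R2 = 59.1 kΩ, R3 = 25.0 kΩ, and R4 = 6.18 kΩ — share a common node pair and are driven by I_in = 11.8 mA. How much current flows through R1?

I ≈ 1.19 mA

Total conductance ΣG = 1/40.8 + 1/59.1 + 1/25.0 + 1/6.18 = 0.2432 (units of 1/kΩ).
R1 takes the fraction G_k/ΣG = 0.02451/0.2432 = 0.1008, so I = 11.8 × 0.1008 = 1.189 mA.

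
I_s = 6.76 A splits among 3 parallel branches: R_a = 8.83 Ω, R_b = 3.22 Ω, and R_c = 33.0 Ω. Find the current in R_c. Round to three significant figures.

Conductances: ΣG = 1/8.83 + 1/3.22 + 1/33.0 = 0.4541 (1/Ω).
R_c takes the fraction G_k/ΣG = 0.03030/0.4541 = 0.06673, so I = 6.76 × 0.06673 = 0.4511 A.

I ≈ 0.451 A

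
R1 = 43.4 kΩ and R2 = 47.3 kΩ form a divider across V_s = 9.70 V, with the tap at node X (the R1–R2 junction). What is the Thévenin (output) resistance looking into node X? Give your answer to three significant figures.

R_th ≈ 22.6 kΩ

Looking into X with the source shorted: R_th = R1·R2/(R1+R2) = 43.40 × 47.3/90.70 = 22.63 kΩ.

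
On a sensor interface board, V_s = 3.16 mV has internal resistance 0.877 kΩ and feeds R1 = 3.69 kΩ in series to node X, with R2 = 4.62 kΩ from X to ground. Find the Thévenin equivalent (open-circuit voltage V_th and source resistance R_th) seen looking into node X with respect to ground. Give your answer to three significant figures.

V_th ≈ 1.59 mV, R_th ≈ 2.30 kΩ

R1' = 0.877 + 3.69 = 4.567 kΩ (source resistance + R1).
Open-circuit (no load on X): V_th = V_s · R2/(R1' + R2) = 3.16 × 4.62/(4.567 + 4.62) = 1.589 mV.
Zeroing V_s shorts the top of R1' to ground, so R_th = R1' ‖ R2 = 2.297 kΩ.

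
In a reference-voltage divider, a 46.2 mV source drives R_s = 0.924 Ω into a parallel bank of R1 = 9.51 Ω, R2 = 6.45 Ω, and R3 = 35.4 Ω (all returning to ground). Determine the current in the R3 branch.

Equivalent of the parallel group: R_p = 3.467 Ω.
Node voltage V_A = V_DC · R_p/(R_s + R_p) = 46.2 × 0.7896 = 36.48 mV.
Branch current I = V_A/R3 = 36.48/35.4 = 1.030 mA.

I ≈ 1.03 mA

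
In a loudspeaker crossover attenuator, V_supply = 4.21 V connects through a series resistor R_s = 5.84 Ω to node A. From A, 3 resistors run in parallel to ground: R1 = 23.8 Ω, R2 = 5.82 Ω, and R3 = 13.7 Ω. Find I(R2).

Equivalent of the parallel group: R_p = 3.486 Ω.
V_A = 4.21 × 3.486/9.326 = 1.574 V.
Branch current I = V_A/R2 = 1.574/5.82 = 0.2704 A.
(Check via current divider: I_total = 0.4514 A; share G_k/ΣG = 0.5990 → same result.)

I ≈ 0.270 A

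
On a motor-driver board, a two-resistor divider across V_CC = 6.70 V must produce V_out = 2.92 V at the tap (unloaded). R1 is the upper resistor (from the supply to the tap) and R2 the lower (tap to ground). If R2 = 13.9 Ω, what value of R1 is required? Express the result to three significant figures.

R1 ≈ 18.0 Ω

Required fraction k = V_out/V_CC = 0.4358.
R1 = R2·(1/k − 1) = 13.9 × 1.295 = 17.99 Ω.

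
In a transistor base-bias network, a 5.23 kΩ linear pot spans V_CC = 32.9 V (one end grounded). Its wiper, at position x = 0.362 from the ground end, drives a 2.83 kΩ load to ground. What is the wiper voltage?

Split the track: R_lower = x·R_p = 1.893 kΩ, R_upper = (1−x)·R_p = 3.337 kΩ.
(x·R_p) ‖ R_L = 1.134 kΩ.
V_out = 32.9 × 1.134/(3.337 + 1.134) = 8.347 V.
(Unloaded: V_out = x·V_CC = 11.9 V.)

V_out ≈ 8.35 V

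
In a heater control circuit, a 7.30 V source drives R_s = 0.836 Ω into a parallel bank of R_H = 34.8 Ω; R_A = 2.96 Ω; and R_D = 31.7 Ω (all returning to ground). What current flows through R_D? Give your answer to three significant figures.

Combine the parallel branches: R_p = (1/34.8 + 1/2.96 + 1/31.7)⁻¹ = 2.512 Ω.
Node voltage V_A = V_s · R_p/(R_s + R_p) = 7.30 × 0.7503 = 5.477 V.
I(R_D) = V_A / R_D = 5.477/31.7 = 0.1728 A.

I ≈ 0.173 A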